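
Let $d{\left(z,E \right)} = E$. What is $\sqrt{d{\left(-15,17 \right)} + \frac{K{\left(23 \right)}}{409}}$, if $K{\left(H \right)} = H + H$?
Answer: $\frac{\sqrt{2862591}}{409} \approx 4.1367$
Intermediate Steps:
$K{\left(H \right)} = 2 H$
$\sqrt{d{\left(-15,17 \right)} + \frac{K{\left(23 \right)}}{409}} = \sqrt{17 + \frac{2 \cdot 23}{409}} = \sqrt{17 + 46 \cdot \frac{1}{409}} = \sqrt{17 + \frac{46}{409}} = \sqrt{\frac{6999}{409}} = \frac{\sqrt{2862591}}{409}$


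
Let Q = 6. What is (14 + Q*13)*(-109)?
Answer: -10028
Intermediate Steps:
(14 + Q*13)*(-109) = (14 + 6*13)*(-109) = (14 + 78)*(-109) = 92*(-109) = -10028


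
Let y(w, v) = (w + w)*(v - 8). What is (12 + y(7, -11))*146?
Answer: -37084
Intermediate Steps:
y(w, v) = 2*w*(-8 + v) (y(w, v) = (2*w)*(-8 + v) = 2*w*(-8 + v))
(12 + y(7, -11))*146 = (12 + 2*7*(-8 - 11))*146 = (12 + 2*7*(-19))*146 = (12 - 266)*146 = -254*146 = -37084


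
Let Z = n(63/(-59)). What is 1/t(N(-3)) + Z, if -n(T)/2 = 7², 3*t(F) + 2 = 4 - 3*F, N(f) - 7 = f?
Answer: -983/10 ≈ -98.300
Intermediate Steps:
N(f) = 7 + f
t(F) = ⅔ - F (t(F) = -⅔ + (4 - 3*F)/3 = -⅔ + (4/3 - F) = ⅔ - F)
n(T) = -98 (n(T) = -2*7² = -2*49 = -98)
Z = -98
1/t(N(-3)) + Z = 1/(⅔ - (7 - 3)) - 98 = 1/(⅔ - 1*4) - 98 = 1/(⅔ - 4) - 98 = 1/(-10/3) - 98 = -3/10 - 98 = -983/10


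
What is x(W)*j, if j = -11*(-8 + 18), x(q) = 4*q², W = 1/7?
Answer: -440/49 ≈ -8.9796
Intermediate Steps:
W = ⅐ ≈ 0.14286
j = -110 (j = -11*10 = -110)
x(W)*j = (4*(⅐)²)*(-110) = (4*(1/49))*(-110) = (4/49)*(-110) = -440/49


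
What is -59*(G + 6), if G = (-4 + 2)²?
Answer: -590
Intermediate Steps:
G = 4 (G = (-2)² = 4)
-59*(G + 6) = -59*(4 + 6) = -59*10 = -590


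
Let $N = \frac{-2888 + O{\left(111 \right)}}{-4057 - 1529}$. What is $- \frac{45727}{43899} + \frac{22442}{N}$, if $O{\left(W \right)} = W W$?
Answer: $- \frac{5503654408579}{414099267} \approx -13291.0$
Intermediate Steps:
$O{\left(W \right)} = W^{2}$
$N = - \frac{9433}{5586}$ ($N = \frac{-2888 + 111^{2}}{-4057 - 1529} = \frac{-2888 + 12321}{-5586} = 9433 \left(- \frac{1}{5586}\right) = - \frac{9433}{5586} \approx -1.6887$)
$- \frac{45727}{43899} + \frac{22442}{N} = - \frac{45727}{43899} + \frac{22442}{- \frac{9433}{5586}} = \left(-45727\right) \frac{1}{43899} + 22442 \left(- \frac{5586}{9433}\right) = - \frac{45727}{43899} - \frac{125361012}{9433} = - \frac{5503654408579}{414099267}$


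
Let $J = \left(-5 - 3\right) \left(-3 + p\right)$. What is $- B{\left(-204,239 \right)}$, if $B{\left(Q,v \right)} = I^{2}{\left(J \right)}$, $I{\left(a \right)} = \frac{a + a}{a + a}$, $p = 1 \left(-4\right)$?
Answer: $-1$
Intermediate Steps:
$p = -4$
$J = 56$ ($J = \left(-5 - 3\right) \left(-3 - 4\right) = \left(-8\right) \left(-7\right) = 56$)
$I{\left(a \right)} = 1$ ($I{\left(a \right)} = \frac{2 a}{2 a} = 2 a \frac{1}{2 a} = 1$)
$B{\left(Q,v \right)} = 1$ ($B{\left(Q,v \right)} = 1^{2} = 1$)
$- B{\left(-204,239 \right)} = \left(-1\right) 1 = -1$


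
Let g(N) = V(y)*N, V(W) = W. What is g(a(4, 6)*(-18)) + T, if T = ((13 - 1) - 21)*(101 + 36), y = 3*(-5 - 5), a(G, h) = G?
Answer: 927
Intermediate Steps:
y = -30 (y = 3*(-10) = -30)
g(N) = -30*N
T = -1233 (T = (12 - 21)*137 = -9*137 = -1233)
g(a(4, 6)*(-18)) + T = -120*(-18) - 1233 = -30*(-72) - 1233 = 2160 - 1233 = 927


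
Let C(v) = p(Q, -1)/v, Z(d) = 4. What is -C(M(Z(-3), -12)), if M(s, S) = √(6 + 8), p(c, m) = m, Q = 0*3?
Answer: √14/14 ≈ 0.26726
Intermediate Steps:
Q = 0
M(s, S) = √14
C(v) = -1/v
-C(M(Z(-3), -12)) = -(-1)/(√14) = -(-1)*√14/14 = √14/14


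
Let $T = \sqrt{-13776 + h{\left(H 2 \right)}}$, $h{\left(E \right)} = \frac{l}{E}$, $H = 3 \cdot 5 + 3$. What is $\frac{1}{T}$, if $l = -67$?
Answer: $- \frac{6 i \sqrt{496003}}{496003} \approx - 0.0085194 i$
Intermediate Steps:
$H = 18$ ($H = 15 + 3 = 18$)
$h{\left(E \right)} = - \frac{67}{E}$
$T = \frac{i \sqrt{496003}}{6}$ ($T = \sqrt{-13776 - \frac{67}{18 \cdot 2}} = \sqrt{-13776 - \frac{67}{36}} = \sqrt{- \frac{496003}{36}} = \frac{i \sqrt{496003}}{6} \approx 117.38 i$)
$\frac{1}{T} = \frac{1}{\frac{1}{6} i \sqrt{496003}} = - \frac{6 i \sqrt{496003}}{496003}$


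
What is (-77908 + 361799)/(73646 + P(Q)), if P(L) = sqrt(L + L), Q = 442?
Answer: 10453718293/2711866216 - 283891*sqrt(221)/2711866216 ≈ 3.8532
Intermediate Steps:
P(L) = sqrt(2)*sqrt(L) (P(L) = sqrt(2*L) = sqrt(2)*sqrt(L))
(-77908 + 361799)/(73646 + P(Q)) = (-77908 + 361799)/(73646 + sqrt(2)*sqrt(442)) = 283891/(73646 + 2*sqrt(221))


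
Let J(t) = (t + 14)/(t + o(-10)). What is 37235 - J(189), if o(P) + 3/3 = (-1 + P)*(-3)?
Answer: 8228732/221 ≈ 37234.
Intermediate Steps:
o(P) = 2 - 3*P (o(P) = -1 + (-1 + P)*(-3) = -1 + (3 - 3*P) = 2 - 3*P)
J(t) = (14 + t)/(32 + t) (J(t) = (t + 14)/(t + (2 - 3*(-10))) = (14 + t)/(t + (2 + 30)) = (14 + t)/(t + 32) = (14 + t)/(32 + t))
37235 - J(189) = 37235 - (14 + 189)/(32 + 189) = 37235 - 203/221 = 8228732/221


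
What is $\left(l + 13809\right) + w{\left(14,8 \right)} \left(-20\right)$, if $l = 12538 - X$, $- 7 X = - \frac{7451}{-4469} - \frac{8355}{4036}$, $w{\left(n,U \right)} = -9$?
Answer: $\frac{478463383831}{18036884} \approx 26527.0$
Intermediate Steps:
$X = \frac{1038037}{18036884}$ ($X = - \frac{- \frac{7451}{-4469} - \frac{8355}{4036}}{7} = - \frac{\left(-7451\right) \left(- \frac{1}{4469}\right) - \frac{8355}{4036}}{7} = - \frac{\frac{7451}{4469} - \frac{8355}{4036}}{7} = \left(- \frac{1}{7}\right) \left(- \frac{7266259}{18036884}\right) = \frac{1038037}{18036884} \approx 0.057551$)
$l = \frac{226145413555}{18036884}$ ($l = 12538 - \frac{1038037}{18036884} = \frac{226145413555}{18036884} \approx 12538.0$)
$\left(l + 13809\right) + w{\left(14,8 \right)} \left(-20\right) = \left(\frac{226145413555}{18036884} + 13809\right) - -180 = \frac{475216744711}{18036884} + 180 = \frac{478463383831}{18036884}$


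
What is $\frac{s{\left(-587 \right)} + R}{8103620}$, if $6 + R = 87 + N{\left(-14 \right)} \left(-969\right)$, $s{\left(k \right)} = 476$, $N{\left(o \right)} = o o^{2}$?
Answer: $\frac{2659493}{8103620} \approx 0.32819$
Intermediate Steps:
$N{\left(o \right)} = o^{3}$
$R = 2659017$ ($R = -6 + \left(87 + \left(-14\right)^{3} \left(-969\right)\right) = -6 + \left(87 - -2658936\right) = -6 + \left(87 + 2658936\right) = -6 + 2659023 = 2659017$)
$\frac{s{\left(-587 \right)} + R}{8103620} = \frac{476 + 2659017}{8103620} = 2659493 \cdot \frac{1}{8103620} = \frac{2659493}{8103620}$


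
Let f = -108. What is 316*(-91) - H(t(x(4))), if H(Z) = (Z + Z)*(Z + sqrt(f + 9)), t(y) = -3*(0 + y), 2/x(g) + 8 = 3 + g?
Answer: -28828 - 36*I*sqrt(11) ≈ -28828.0 - 119.4*I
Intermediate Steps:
x(g) = 2/(-5 + g) (x(g) = 2/(-8 + (3 + g)) = 2/(-5 + g))
t(y) = -3*y
H(Z) = 2*Z*(Z + 3*I*sqrt(11)) (H(Z) = (Z + Z)*(Z + sqrt(-108 + 9)) = (2*Z)*(Z + sqrt(-99)) = (2*Z)*(Z + 3*I*sqrt(11)) = 2*Z*(Z + 3*I*sqrt(11)))
316*(-91) - H(t(x(4))) = 316*(-91) - 2*(-6/(-5 + 4))*(-6/(-5 + 4) + 3*I*sqrt(11)) = -28756 - 2*(-6/(-1))*(-6/(-1) + 3*I*sqrt(11)) = -28756 - 2*(-6*(-1))*(-6*(-1) + 3*I*sqrt(11)) = -28756 - 2*(-3*(-2))*(-3*(-2) + 3*I*sqrt(11)) = -28756 - 2*6*(6 + 3*I*sqrt(11)) = -28756 - (72 + 36*I*sqrt(11)) = -28756 + (-72 - 36*I*sqrt(11)) = -28828 - 36*I*sqrt(11)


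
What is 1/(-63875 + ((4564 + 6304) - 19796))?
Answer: -1/72803 ≈ -1.3736e-5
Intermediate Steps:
1/(-63875 + ((4564 + 6304) - 19796)) = 1/(-63875 + (10868 - 19796)) = 1/(-63875 - 8928) = 1/(-72803) = -1/72803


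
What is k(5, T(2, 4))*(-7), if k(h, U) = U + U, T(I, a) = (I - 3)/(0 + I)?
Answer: 7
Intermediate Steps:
T(I, a) = (-3 + I)/I
k(h, U) = 2*U
k(5, T(2, 4))*(-7) = (2*((-3 + 2)/2))*(-7) = (2*((1/2)*(-1)))*(-7) = (2*(-1/2))*(-7) = -1*(-7) = 7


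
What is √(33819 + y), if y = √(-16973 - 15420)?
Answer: √(33819 + I*√32393) ≈ 183.9 + 0.4893*I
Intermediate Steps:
y = I*√32393 (y = √(-32393) = I*√32393 ≈ 179.98*I)
√(33819 + y) = √(33819 + I*√32393)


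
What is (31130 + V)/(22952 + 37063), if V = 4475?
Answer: 7121/12003 ≈ 0.59327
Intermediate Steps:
(31130 + V)/(22952 + 37063) = (31130 + 4475)/(22952 + 37063) = 35605/60015 = 35605*(1/60015) = 7121/12003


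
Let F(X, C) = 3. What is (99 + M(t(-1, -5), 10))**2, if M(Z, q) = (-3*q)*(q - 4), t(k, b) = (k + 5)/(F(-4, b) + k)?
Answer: 6561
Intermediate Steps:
t(k, b) = (5 + k)/(3 + k) (t(k, b) = (k + 5)/(3 + k) = (5 + k)/(3 + k))
M(Z, q) = -3*q*(-4 + q) (M(Z, q) = (-3*q)*(-4 + q) = -3*q*(-4 + q))
(99 + M(t(-1, -5), 10))**2 = (99 + 3*10*(4 - 1*10))**2 = (99 + 3*10*(4 - 10))**2 = (99 + 3*10*(-6))**2 = (99 - 180)**2 = (-81)**2 = 6561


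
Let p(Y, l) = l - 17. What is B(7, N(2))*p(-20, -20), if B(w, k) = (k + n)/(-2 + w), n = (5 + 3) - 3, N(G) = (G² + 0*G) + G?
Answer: -407/5 ≈ -81.400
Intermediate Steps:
N(G) = G + G² (N(G) = (G² + 0) + G = G² + G = G + G²)
n = 5 (n = 8 - 3 = 5)
p(Y, l) = -17 + l
B(w, k) = (5 + k)/(-2 + w) (B(w, k) = (k + 5)/(-2 + w) = (5 + k)/(-2 + w))
B(7, N(2))*p(-20, -20) = ((5 + 2*(1 + 2))/(-2 + 7))*(-17 - 20) = ((5 + 2*3)/5)*(-37) = ((5 + 6)/5)*(-37) = ((⅕)*11)*(-37) = (11/5)*(-37) = -407/5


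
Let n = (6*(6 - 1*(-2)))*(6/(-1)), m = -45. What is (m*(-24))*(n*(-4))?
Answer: 1244160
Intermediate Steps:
n = -288 (n = (6*(6 + 2))*(6*(-1)) = (6*8)*(-6) = 48*(-6) = -288)
(m*(-24))*(n*(-4)) = (-45*(-24))*(-288*(-4)) = 1080*1152 = 1244160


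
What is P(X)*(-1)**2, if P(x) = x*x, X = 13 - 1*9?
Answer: 16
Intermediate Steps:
X = 4 (X = 13 - 9 = 4)
P(x) = x**2
P(X)*(-1)**2 = 4**2*(-1)**2 = 16*1 = 16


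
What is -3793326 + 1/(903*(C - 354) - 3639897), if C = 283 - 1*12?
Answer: -14091621917797/3714846 ≈ -3.7933e+6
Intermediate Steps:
C = 271 (C = 283 - 12 = 271)
-3793326 + 1/(903*(C - 354) - 3639897) = -3793326 + 1/(903*(271 - 354) - 3639897) = -3793326 + 1/(903*(-83) - 3639897) = -3793326 + 1/(-74949 - 3639897) = -3793326 + 1/(-3714846) = -3793326 - 1/3714846 = -14091621917797/3714846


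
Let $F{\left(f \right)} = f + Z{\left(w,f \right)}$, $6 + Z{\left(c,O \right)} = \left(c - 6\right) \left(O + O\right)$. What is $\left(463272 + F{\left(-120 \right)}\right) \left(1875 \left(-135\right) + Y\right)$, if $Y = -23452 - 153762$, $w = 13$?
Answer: $-198586816974$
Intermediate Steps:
$Z{\left(c,O \right)} = -6 + 2 O \left(-6 + c\right)$ ($Z{\left(c,O \right)} = -6 + \left(c - 6\right) \left(O + O\right) = -6 + \left(-6 + c\right) 2 O = -6 + 2 O \left(-6 + c\right)$)
$Y = -177214$
$F{\left(f \right)} = -6 + 15 f$ ($F{\left(f \right)} = f - \left(6 + 12 f - 2 f 13\right) = f - \left(6 - 14 f\right) = f + \left(-6 + 14 f\right) = -6 + 15 f$)
$\left(463272 + F{\left(-120 \right)}\right) \left(1875 \left(-135\right) + Y\right) = \left(463272 + \left(-6 + 15 \left(-120\right)\right)\right) \left(1875 \left(-135\right) - 177214\right) = \left(463272 - 1806\right) \left(-253125 - 177214\right) = \left(463272 - 1806\right) \left(-430339\right) = 461466 \left(-430339\right) = -198586816974$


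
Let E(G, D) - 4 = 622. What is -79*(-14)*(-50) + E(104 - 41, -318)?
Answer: -54674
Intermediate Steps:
E(G, D) = 626 (E(G, D) = 4 + 622 = 626)
-79*(-14)*(-50) + E(104 - 41, -318) = -79*(-14)*(-50) + 626 = 1106*(-50) + 626 = -55300 + 626 = -54674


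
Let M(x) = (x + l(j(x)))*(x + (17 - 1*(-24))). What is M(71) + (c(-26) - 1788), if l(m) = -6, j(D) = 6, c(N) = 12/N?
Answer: 71390/13 ≈ 5491.5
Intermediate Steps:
M(x) = (-6 + x)*(41 + x) (M(x) = (x - 6)*(x + (17 - 1*(-24))) = (-6 + x)*(x + (17 + 24)) = (-6 + x)*(x + 41) = (-6 + x)*(41 + x))
M(71) + (c(-26) - 1788) = (-246 + 71**2 + 35*71) + (12/(-26) - 1788) = (-246 + 5041 + 2485) + (12*(-1/26) - 1788) = 7280 + (-6/13 - 1788) = 7280 - 23250/13 = 71390/13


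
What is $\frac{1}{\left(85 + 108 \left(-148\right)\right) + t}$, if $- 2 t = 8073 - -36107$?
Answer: $- \frac{1}{37989} \approx -2.6323 \cdot 10^{-5}$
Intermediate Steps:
$t = -22090$ ($t = - \frac{8073 - -36107}{2} = - \frac{8073 + 36107}{2} = \left(- \frac{1}{2}\right) 44180 = -22090$)
$\frac{1}{\left(85 + 108 \left(-148\right)\right) + t} = \frac{1}{\left(85 + 108 \left(-148\right)\right) - 22090} = \frac{1}{\left(85 - 15984\right) - 22090} = \frac{1}{-15899 - 22090} = \frac{1}{-37989} = - \frac{1}{37989}$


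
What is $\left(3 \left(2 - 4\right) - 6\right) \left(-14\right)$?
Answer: $168$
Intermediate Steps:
$\left(3 \left(2 - 4\right) - 6\right) \left(-14\right) = \left(3 \left(-2\right) - 6\right) \left(-14\right) = \left(-6 - 6\right) \left(-14\right) = \left(-12\right) \left(-14\right) = 168$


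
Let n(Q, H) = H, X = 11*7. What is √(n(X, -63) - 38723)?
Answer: I*√38786 ≈ 196.94*I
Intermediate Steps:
X = 77
√(n(X, -63) - 38723) = √(-63 - 38723) = √(-38786) = I*√38786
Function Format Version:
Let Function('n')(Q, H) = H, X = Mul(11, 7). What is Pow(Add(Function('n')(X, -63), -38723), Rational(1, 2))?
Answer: Mul(I, Pow(38786, Rational(1, 2))) ≈ Mul(196.94, I)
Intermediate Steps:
X = 77
Pow(Add(Function('n')(X, -63), -38723), Rational(1, 2)) = Pow(Add(-63, -38723), Rational(1, 2)) = Pow(-38786, Rational(1, 2)) = Mul(I, Pow(38786, Rational(1, 2)))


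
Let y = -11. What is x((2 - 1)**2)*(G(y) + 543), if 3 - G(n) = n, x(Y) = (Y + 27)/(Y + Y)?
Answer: 7798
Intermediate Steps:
x(Y) = (27 + Y)/(2*Y) (x(Y) = (27 + Y)/((2*Y)) = (27 + Y)*(1/(2*Y)) = (27 + Y)/(2*Y))
G(n) = 3 - n
x((2 - 1)**2)*(G(y) + 543) = ((27 + (2 - 1)**2)/(2*((2 - 1)**2)))*((3 - 1*(-11)) + 543) = ((27 + 1**2)/(2*(1**2)))*((3 + 11) + 543) = ((1/2)*(27 + 1)/1)*(14 + 543) = ((1/2)*1*28)*557 = 14*557 = 7798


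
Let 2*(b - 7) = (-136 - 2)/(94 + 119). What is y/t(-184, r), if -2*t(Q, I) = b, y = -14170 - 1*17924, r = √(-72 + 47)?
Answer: 759558/79 ≈ 9614.7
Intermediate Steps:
r = 5*I (r = √(-25) = 5*I ≈ 5.0*I)
y = -32094 (y = -14170 - 17924 = -32094)
b = 474/71 (b = 7 + ((-136 - 2)/(94 + 119))/2 = 7 + (-138/213)/2 = 7 + (-138*1/213)/2 = 7 + (½)*(-46/71) = 7 - 23/71 = 474/71 ≈ 6.6761)
t(Q, I) = -237/71 (t(Q, I) = -½*474/71 = -237/71)
y/t(-184, r) = -32094/(-237/71) = -32094*(-71/237) = 759558/79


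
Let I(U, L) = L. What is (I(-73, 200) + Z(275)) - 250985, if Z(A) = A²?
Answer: -175160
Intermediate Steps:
(I(-73, 200) + Z(275)) - 250985 = (200 + 275²) - 250985 = (200 + 75625) - 250985 = 75825 - 250985 = -175160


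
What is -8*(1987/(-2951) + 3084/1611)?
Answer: -15732872/1584687 ≈ -9.9281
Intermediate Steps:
-8*(1987/(-2951) + 3084/1611) = -8*(1987*(-1/2951) + 3084*(1/1611)) = -8*(-1987/2951 + 1028/537) = -8*1966609/1584687 = -15732872/1584687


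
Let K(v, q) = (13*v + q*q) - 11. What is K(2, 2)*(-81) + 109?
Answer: -1430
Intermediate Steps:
K(v, q) = -11 + q**2 + 13*v (K(v, q) = (13*v + q**2) - 11 = (q**2 + 13*v) - 11 = -11 + q**2 + 13*v)
K(2, 2)*(-81) + 109 = (-11 + 2**2 + 13*2)*(-81) + 109 = (-11 + 4 + 26)*(-81) + 109 = 19*(-81) + 109 = -1539 + 109 = -1430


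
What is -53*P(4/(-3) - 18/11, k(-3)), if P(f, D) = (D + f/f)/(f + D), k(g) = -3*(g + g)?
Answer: -33231/496 ≈ -66.998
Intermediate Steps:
k(g) = -6*g
P(f, D) = (1 + D)/(D + f) (P(f, D) = (D + 1)/(D + f) = (1 + D)/(D + f))
-53*P(4/(-3) - 18/11, k(-3)) = -53*(1 - 6*(-3))/(-6*(-3) + (4/(-3) - 18/11)) = -53*(1 + 18)/(18 + (4*(-1/3) - 18*1/11)) = -53*19/(18 + (-4/3 - 18/11)) = -53*19/(18 - 98/33) = -53*19/496/33 = -1749*19/496 = -53*627/496 = -33231/496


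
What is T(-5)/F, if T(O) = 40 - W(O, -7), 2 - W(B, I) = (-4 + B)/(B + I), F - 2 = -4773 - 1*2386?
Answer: -155/28628 ≈ -0.0054143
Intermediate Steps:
F = -7157 (F = 2 + (-4773 - 1*2386) = 2 + (-4773 - 2386) = 2 - 7159 = -7157)
W(B, I) = 2 - (-4 + B)/(B + I)
T(O) = 40 - (-10 + O)/(-7 + O) (T(O) = 40 - (4 + O + 2*(-7))/(O - 7) = 40 - (4 + O - 14)/(-7 + O) = 40 - (-10 + O)/(-7 + O))
T(-5)/F = (3*(-90 + 13*(-5))/(-7 - 5))/(-7157) = (3*(-90 - 65)/(-12))*(-1/7157) = (3*(-1/12)*(-155))*(-1/7157) = (155/4)*(-1/7157) = -155/28628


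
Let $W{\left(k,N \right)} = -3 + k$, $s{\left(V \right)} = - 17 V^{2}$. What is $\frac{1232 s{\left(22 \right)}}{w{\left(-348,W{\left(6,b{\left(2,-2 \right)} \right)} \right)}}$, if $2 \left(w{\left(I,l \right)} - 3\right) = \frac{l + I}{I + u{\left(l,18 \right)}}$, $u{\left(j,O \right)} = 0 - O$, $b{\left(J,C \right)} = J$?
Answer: $-2920192$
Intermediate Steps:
$u{\left(j,O \right)} = - O$
$w{\left(I,l \right)} = 3 + \frac{I + l}{2 \left(-18 + I\right)}$ ($w{\left(I,l \right)} = 3 + \frac{\left(l + I\right) \frac{1}{I - 18}}{2} = 3 + \frac{\left(I + l\right) \frac{1}{I - 18}}{2} = 3 + \frac{\left(I + l\right) \frac{1}{-18 + I}}{2} = 3 + \frac{\frac{1}{-18 + I} \left(I + l\right)}{2} = 3 + \frac{I + l}{2 \left(-18 + I\right)}$)
$\frac{1232 s{\left(22 \right)}}{w{\left(-348,W{\left(6,b{\left(2,-2 \right)} \right)} \right)}} = \frac{1232 \left(- 17 \cdot 22^{2}\right)}{\frac{1}{2} \frac{1}{-18 - 348} \left(-108 + \left(-3 + 6\right) + 7 \left(-348\right)\right)} = \frac{1232 \left(\left(-17\right) 484\right)}{\frac{1}{2} \frac{1}{-366} \left(-108 + 3 - 2436\right)} = \frac{1232 \left(-8228\right)}{\frac{1}{2} \left(- \frac{1}{366}\right) \left(-2541\right)} = - \frac{10136896}{\frac{847}{244}} = \left(-10136896\right) \frac{244}{847} = -2920192$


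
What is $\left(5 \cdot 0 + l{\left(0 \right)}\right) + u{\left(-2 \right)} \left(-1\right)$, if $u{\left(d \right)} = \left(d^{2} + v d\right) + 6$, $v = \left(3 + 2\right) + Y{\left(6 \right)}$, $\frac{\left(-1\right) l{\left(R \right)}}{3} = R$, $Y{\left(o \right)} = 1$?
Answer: $2$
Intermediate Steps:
$l{\left(R \right)} = - 3 R$
$v = 6$ ($v = \left(3 + 2\right) + 1 = 5 + 1 = 6$)
$u{\left(d \right)} = 6 + d^{2} + 6 d$ ($u{\left(d \right)} = \left(d^{2} + 6 d\right) + 6 = 6 + d^{2} + 6 d$)
$\left(5 \cdot 0 + l{\left(0 \right)}\right) + u{\left(-2 \right)} \left(-1\right) = \left(5 \cdot 0 - 0\right) + \left(6 + \left(-2\right)^{2} + 6 \left(-2\right)\right) \left(-1\right) = \left(0 + 0\right) + \left(6 + 4 - 12\right) \left(-1\right) = 0 - -2 = 0 + 2 = 2$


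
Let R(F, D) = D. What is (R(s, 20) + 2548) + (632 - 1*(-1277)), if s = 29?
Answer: 4477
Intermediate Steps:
(R(s, 20) + 2548) + (632 - 1*(-1277)) = (20 + 2548) + (632 - 1*(-1277)) = 2568 + (632 + 1277) = 2568 + 1909 = 4477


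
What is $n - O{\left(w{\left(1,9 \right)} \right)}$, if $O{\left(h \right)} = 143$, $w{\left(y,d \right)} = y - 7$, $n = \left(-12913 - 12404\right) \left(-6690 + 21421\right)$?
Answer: $-372944870$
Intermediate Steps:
$n = -372944727$ ($n = \left(-25317\right) 14731 = -372944727$)
$w{\left(y,d \right)} = -7 + y$
$n - O{\left(w{\left(1,9 \right)} \right)} = -372944727 - 143 = -372944870$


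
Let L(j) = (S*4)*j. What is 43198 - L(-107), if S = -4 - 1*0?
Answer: 41486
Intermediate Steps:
S = -4 (S = -4 + 0 = -4)
L(j) = -16*j (L(j) = (-4*4)*j = -16*j)
43198 - L(-107) = 43198 - (-16)*(-107) = 43198 - 1*1712 = 43198 - 1712 = 41486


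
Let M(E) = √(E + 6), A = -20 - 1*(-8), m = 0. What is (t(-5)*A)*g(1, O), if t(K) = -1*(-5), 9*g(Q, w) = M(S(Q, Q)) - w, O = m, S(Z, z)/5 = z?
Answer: -20*√11/3 ≈ -22.111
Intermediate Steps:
S(Z, z) = 5*z
O = 0
A = -12 (A = -20 + 8 = -12)
M(E) = √(6 + E)
g(Q, w) = -w/9 + √(6 + 5*Q)/9 (g(Q, w) = (√(6 + 5*Q) - w)/9 = -w/9 + √(6 + 5*Q)/9)
t(K) = 5
(t(-5)*A)*g(1, O) = (5*(-12))*(-⅑*0 + √(6 + 5*1)/9) = -60*(0 + √(6 + 5)/9) = -60*(0 + √11/9) = -20*√11/3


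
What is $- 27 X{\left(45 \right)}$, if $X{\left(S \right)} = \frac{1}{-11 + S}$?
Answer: $- \frac{27}{34} \approx -0.79412$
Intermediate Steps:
$- 27 X{\left(45 \right)} = - \frac{27}{-11 + 45} = - \frac{27}{34}$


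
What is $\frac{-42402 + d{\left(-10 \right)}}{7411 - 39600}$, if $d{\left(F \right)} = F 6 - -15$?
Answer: $\frac{42447}{32189} \approx 1.3187$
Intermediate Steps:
$d{\left(F \right)} = 15 + 6 F$ ($d{\left(F \right)} = 6 F + 15 = 15 + 6 F$)
$\frac{-42402 + d{\left(-10 \right)}}{7411 - 39600} = \frac{-42402 + \left(15 + 6 \left(-10\right)\right)}{7411 - 39600} = \frac{-42402 + \left(15 - 60\right)}{-32189} = \left(-42402 - 45\right) \left(- \frac{1}{32189}\right) = \left(-42447\right) \left(- \frac{1}{32189}\right) = \frac{42447}{32189}$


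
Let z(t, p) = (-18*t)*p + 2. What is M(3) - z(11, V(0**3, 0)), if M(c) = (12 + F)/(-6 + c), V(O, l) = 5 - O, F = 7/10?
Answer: 29513/30 ≈ 983.77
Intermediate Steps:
F = 7/10 (F = 7*(1/10) = 7/10 ≈ 0.70000)
M(c) = 127/(10*(-6 + c)) (M(c) = (12 + 7/10)/(-6 + c) = 127/(10*(-6 + c)))
z(t, p) = 2 - 18*p*t (z(t, p) = -18*p*t + 2 = 2 - 18*p*t)
M(3) - z(11, V(0**3, 0)) = 127/(10*(-6 + 3)) - (2 - 18*(5 - 1*0**3)*11) = (127/10)/(-3) - (2 - 18*(5 - 1*0)*11) = (127/10)*(-1/3) - (2 - 18*(5 + 0)*11) = -127/30 - (2 - 18*5*11) = -127/30 - (2 - 990) = -127/30 - 1*(-988) = -127/30 + 988 = 29513/30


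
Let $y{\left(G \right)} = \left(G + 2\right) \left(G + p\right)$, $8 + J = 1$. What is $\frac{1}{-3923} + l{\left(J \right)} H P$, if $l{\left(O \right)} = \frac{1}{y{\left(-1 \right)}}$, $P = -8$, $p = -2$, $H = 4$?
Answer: $\frac{125533}{11769} \approx 10.666$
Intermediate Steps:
$J = -7$ ($J = -8 + 1 = -7$)
$y{\left(G \right)} = \left(-2 + G\right) \left(2 + G\right)$ ($y{\left(G \right)} = \left(G + 2\right) \left(G - 2\right) = \left(2 + G\right) \left(-2 + G\right) = \left(-2 + G\right) \left(2 + G\right)$)
$l{\left(O \right)} = - \frac{1}{3}$ ($l{\left(O \right)} = \frac{1}{-4 + \left(-1\right)^{2}} = \frac{1}{-4 + 1} = \frac{1}{-3} = - \frac{1}{3}$)
$\frac{1}{-3923} + l{\left(J \right)} H P = \frac{1}{-3923} + \left(- \frac{1}{3}\right) 4 \left(-8\right) = - \frac{1}{3923} - - \frac{32}{3} = - \frac{1}{3923} + \frac{32}{3} = \frac{125533}{11769}$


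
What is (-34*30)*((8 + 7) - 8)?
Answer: -7140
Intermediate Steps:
(-34*30)*((8 + 7) - 8) = -1020*(15 - 8) = -1020*7 = -7140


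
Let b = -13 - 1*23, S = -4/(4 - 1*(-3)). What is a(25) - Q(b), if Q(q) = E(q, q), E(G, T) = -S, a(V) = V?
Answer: 171/7 ≈ 24.429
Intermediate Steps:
S = -4/7 (S = -4/(4 + 3) = -4/7 ≈ -0.57143)
b = -36 (b = -13 - 23 = -36)
E(G, T) = 4/7 (E(G, T) = -1*(-4/7) = 4/7)
Q(q) = 4/7
a(25) - Q(b) = 25 - 1*4/7 = 25 - 4/7 = 171/7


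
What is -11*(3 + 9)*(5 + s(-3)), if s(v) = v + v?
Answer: 132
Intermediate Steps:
s(v) = 2*v
-11*(3 + 9)*(5 + s(-3)) = -11*(3 + 9)*(5 + 2*(-3)) = -132*(5 - 6) = -132*(-1) = -11*(-12) = 132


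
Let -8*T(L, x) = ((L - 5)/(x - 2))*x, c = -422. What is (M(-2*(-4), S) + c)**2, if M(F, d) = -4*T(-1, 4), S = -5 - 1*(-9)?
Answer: 183184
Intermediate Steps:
S = 4 (S = -5 + 9 = 4)
T(L, x) = -x*(-5 + L)/(8*(-2 + x)) (T(L, x) = -(L - 5)/(x - 2)*x/8 = -(-5 + L)/(-2 + x)*x/8 = -x*(-5 + L)/(8*(-2 + x)))
M(F, d) = -6 (M(F, d) = -4*(5 - 1*(-1))/(2*(-2 + 4)) = -4*(5 + 1)/(2*2) = -4*6/(2*2) = -4*3/2 = -6)
(M(-2*(-4), S) + c)**2 = (-6 - 422)**2 = (-428)**2 = 183184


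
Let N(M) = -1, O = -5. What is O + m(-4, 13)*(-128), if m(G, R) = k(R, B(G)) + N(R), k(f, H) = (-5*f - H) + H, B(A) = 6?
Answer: 8443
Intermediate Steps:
k(f, H) = -5*f (k(f, H) = (-H - 5*f) + H = -5*f)
m(G, R) = -1 - 5*R (m(G, R) = -5*R - 1 = -1 - 5*R)
O + m(-4, 13)*(-128) = -5 + (-1 - 5*13)*(-128) = -5 + (-1 - 65)*(-128) = -5 - 66*(-128) = -5 + 8448 = 8443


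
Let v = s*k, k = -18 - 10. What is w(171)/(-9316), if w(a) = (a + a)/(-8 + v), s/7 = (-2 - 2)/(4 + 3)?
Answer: -171/484432 ≈ -0.00035299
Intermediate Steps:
s = -4 (s = 7*((-2 - 2)/(4 + 3)) = 7*(-4/7) = -4)
k = -28
v = 112 (v = -4*(-28) = 112)
w(a) = a/52 (w(a) = (a + a)/(-8 + 112) = (2*a)/104 = (2*a)*(1/104) = a/52)
w(171)/(-9316) = ((1/52)*171)/(-9316) = (171/52)*(-1/9316) = -171/484432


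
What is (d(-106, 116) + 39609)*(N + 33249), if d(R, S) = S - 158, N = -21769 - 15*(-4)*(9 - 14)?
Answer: 442359060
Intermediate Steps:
N = -22069 (N = -21769 - (-60)*(-5) = -21769 - 1*300 = -21769 - 300 = -22069)
d(R, S) = -158 + S
(d(-106, 116) + 39609)*(N + 33249) = ((-158 + 116) + 39609)*(-22069 + 33249) = (-42 + 39609)*11180 = 39567*11180 = 442359060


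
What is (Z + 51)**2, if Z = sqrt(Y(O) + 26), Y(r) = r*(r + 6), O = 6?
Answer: 2699 + 714*sqrt(2) ≈ 3708.8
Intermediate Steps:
Y(r) = r*(6 + r)
Z = 7*sqrt(2) (Z = sqrt(6*(6 + 6) + 26) = sqrt(6*12 + 26) = sqrt(72 + 26) = sqrt(98) = 7*sqrt(2) ≈ 9.8995)
(Z + 51)**2 = (7*sqrt(2) + 51)**2 = (51 + 7*sqrt(2))**2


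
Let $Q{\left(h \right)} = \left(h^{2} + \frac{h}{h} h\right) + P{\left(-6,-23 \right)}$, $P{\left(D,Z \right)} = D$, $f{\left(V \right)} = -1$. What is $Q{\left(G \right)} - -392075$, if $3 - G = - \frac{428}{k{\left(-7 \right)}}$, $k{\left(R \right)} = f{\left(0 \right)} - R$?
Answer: $\frac{3579019}{9} \approx 3.9767 \cdot 10^{5}$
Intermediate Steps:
$k{\left(R \right)} = -1 - R$
$G = \frac{223}{3}$ ($G = 3 - - \frac{428}{-1 - -7} = 3 - - \frac{428}{-1 + 7} = 3 - - \frac{428}{6} = 3 - \left(-428\right) \frac{1}{6} = 3 - - \frac{214}{3} = 3 + \frac{214}{3} = \frac{223}{3} \approx 74.333$)
$Q{\left(h \right)} = -6 + h + h^{2}$ ($Q{\left(h \right)} = \left(h^{2} + \frac{h}{h} h\right) - 6 = \left(h^{2} + 1 h\right) - 6 = \left(h^{2} + h\right) - 6 = \left(h + h^{2}\right) - 6 = -6 + h + h^{2}$)
$Q{\left(G \right)} - -392075 = \left(-6 + \frac{223}{3} + \left(\frac{223}{3}\right)^{2}\right) - -392075 = \left(-6 + \frac{223}{3} + \frac{49729}{9}\right) + 392075 = \frac{50344}{9} + 392075 = \frac{3579019}{9}$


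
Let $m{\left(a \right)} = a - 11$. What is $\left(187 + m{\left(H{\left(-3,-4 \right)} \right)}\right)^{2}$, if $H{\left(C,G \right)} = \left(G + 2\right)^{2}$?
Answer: $32400$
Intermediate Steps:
$H{\left(C,G \right)} = \left(2 + G\right)^{2}$
$m{\left(a \right)} = -11 + a$
$\left(187 + m{\left(H{\left(-3,-4 \right)} \right)}\right)^{2} = \left(187 - \left(11 - \left(2 - 4\right)^{2}\right)\right)^{2} = \left(187 - \left(11 - \left(-2\right)^{2}\right)\right)^{2} = \left(187 + \left(-11 + 4\right)\right)^{2} = \left(187 - 7\right)^{2} = 180^{2} = 32400$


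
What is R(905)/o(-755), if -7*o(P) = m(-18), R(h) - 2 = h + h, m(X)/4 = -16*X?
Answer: -1057/96 ≈ -11.010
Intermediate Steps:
m(X) = -64*X (m(X) = 4*(-16*X) = -64*X)
R(h) = 2 + 2*h (R(h) = 2 + (h + h) = 2 + 2*h)
o(P) = -1152/7 (o(P) = -(-64)*(-18)/7 = -⅐*1152 = -1152/7)
R(905)/o(-755) = (2 + 2*905)/(-1152/7) = (2 + 1810)*(-7/1152) = 1812*(-7/1152) = -1057/96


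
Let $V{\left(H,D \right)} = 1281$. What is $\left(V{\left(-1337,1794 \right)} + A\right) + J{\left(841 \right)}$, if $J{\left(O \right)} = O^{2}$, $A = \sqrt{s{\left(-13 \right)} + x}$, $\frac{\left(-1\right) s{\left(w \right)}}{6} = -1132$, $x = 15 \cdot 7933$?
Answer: $708562 + \sqrt{125787} \approx 7.0892 \cdot 10^{5}$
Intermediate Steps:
$x = 118995$
$s{\left(w \right)} = 6792$ ($s{\left(w \right)} = \left(-6\right) \left(-1132\right) = 6792$)
$A = \sqrt{125787}$ ($A = \sqrt{6792 + 118995} = \sqrt{125787} \approx 354.66$)
$\left(V{\left(-1337,1794 \right)} + A\right) + J{\left(841 \right)} = \left(1281 + \sqrt{125787}\right) + 841^{2} = \left(1281 + \sqrt{125787}\right) + 707281 = 708562 + \sqrt{125787}$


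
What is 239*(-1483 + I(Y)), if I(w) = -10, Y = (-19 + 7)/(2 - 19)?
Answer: -356827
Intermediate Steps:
Y = 12/17 (Y = -12/(-17) = -12*(-1/17) = 12/17 ≈ 0.70588)
239*(-1483 + I(Y)) = 239*(-1483 - 10) = 239*(-1493) = -356827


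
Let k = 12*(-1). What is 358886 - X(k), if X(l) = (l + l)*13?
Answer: 359198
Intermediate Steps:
k = -12
X(l) = 26*l (X(l) = (2*l)*13 = 26*l)
358886 - X(k) = 358886 - 26*(-12) = 358886 - 1*(-312) = 358886 + 312 = 359198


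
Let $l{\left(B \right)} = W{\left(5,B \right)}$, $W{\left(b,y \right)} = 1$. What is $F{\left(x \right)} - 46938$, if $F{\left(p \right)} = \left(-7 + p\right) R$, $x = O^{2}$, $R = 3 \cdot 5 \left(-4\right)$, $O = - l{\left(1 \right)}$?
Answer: $-46578$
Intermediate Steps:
$l{\left(B \right)} = 1$
$O = -1$ ($O = \left(-1\right) 1 = -1$)
$R = -60$ ($R = 15 \left(-4\right) = -60$)
$x = 1$ ($x = \left(-1\right)^{2} = 1$)
$F{\left(p \right)} = 420 - 60 p$ ($F{\left(p \right)} = \left(-7 + p\right) \left(-60\right) = 420 - 60 p$)
$F{\left(x \right)} - 46938 = \left(420 - 60\right) - 46938 = 360 - 46938 = -46578$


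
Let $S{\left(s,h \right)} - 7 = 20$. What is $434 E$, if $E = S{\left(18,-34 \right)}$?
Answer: $11718$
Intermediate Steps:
$S{\left(s,h \right)} = 27$ ($S{\left(s,h \right)} = 7 + 20 = 27$)
$E = 27$
$434 E = 434 \cdot 27 = 11718$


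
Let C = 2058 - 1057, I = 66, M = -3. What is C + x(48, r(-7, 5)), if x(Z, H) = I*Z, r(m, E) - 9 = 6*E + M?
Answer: 4169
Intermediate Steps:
r(m, E) = 6 + 6*E (r(m, E) = 9 + (6*E - 3) = 9 + (-3 + 6*E) = 6 + 6*E)
x(Z, H) = 66*Z
C = 1001
C + x(48, r(-7, 5)) = 1001 + 66*48 = 1001 + 3168 = 4169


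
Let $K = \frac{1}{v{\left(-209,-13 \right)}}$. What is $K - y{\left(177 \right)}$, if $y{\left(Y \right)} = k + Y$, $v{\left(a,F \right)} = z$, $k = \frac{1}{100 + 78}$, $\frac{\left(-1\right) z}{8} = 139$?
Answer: $- \frac{17517981}{98968} \approx -177.01$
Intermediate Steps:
$z = -1112$ ($z = \left(-8\right) 139 = -1112$)
$k = \frac{1}{178} \approx 0.005618$
$v{\left(a,F \right)} = -1112$
$y{\left(Y \right)} = \frac{1}{178} + Y$
$K = - \frac{1}{1112}$ ($K = \frac{1}{-1112} = - \frac{1}{1112} \approx -0.00089928$)
$K - y{\left(177 \right)} = - \frac{1}{1112} - \left(\frac{1}{178} + 177\right) = - \frac{1}{1112} - \frac{31507}{178} = - \frac{17517981}{98968}$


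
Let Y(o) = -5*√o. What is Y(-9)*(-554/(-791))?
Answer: -8310*I/791 ≈ -10.506*I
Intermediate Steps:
Y(-9)*(-554/(-791)) = (-15*I)*(-554/(-791)) = (-15*I)*(-554*(-1/791)) = -15*I*(554/791) = -8310*I/791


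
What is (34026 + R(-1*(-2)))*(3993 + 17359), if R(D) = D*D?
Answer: 726608560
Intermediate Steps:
R(D) = D²
(34026 + R(-1*(-2)))*(3993 + 17359) = (34026 + (-1*(-2))²)*(3993 + 17359) = (34026 + 2²)*21352 = (34026 + 4)*21352 = 34030*21352 = 726608560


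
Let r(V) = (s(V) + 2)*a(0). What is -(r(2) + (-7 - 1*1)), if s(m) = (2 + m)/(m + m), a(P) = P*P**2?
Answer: 8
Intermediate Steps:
a(P) = P**3
s(m) = (2 + m)/(2*m) (s(m) = (2 + m)/((2*m)) = (2 + m)*(1/(2*m)) = (2 + m)/(2*m))
r(V) = 0 (r(V) = ((2 + V)/(2*V) + 2)*0**3 = (2 + (2 + V)/(2*V))*0 = 0)
-(r(2) + (-7 - 1*1)) = -(0 + (-7 - 1*1)) = -(0 + (-7 - 1)) = -(0 - 8) = -1*(-8) = 8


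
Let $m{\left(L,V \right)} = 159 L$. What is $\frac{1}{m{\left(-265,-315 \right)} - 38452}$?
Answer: $- \frac{1}{80587} \approx -1.2409 \cdot 10^{-5}$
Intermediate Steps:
$\frac{1}{m{\left(-265,-315 \right)} - 38452} = \frac{1}{159 \left(-265\right) - 38452} = \frac{1}{-42135 - 38452} = \frac{1}{-80587} = - \frac{1}{80587}$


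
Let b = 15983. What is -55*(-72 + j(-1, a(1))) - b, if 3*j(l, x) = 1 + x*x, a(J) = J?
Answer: -36179/3 ≈ -12060.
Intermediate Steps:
j(l, x) = ⅓ + x²/3 (j(l, x) = (1 + x*x)/3 = (1 + x²)/3 = ⅓ + x²/3)
-55*(-72 + j(-1, a(1))) - b = -55*(-72 + (⅓ + (⅓)*1²)) - 1*15983 = -55*(-72 + (⅓ + (⅓)*1)) - 15983 = -55*(-72 + (⅓ + ⅓)) - 15983 = -55*(-72 + ⅔) - 15983 = -55*(-214/3) - 15983 = 11770/3 - 15983 = -36179/3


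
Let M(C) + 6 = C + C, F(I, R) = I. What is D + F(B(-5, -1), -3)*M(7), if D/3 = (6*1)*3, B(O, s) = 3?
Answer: 78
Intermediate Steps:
M(C) = -6 + 2*C (M(C) = -6 + (C + C) = -6 + 2*C)
D = 54 (D = 3*((6*1)*3) = 3*(6*3) = 3*18 = 54)
D + F(B(-5, -1), -3)*M(7) = 54 + 3*(-6 + 2*7) = 54 + 3*(-6 + 14) = 54 + 3*8 = 54 + 24 = 78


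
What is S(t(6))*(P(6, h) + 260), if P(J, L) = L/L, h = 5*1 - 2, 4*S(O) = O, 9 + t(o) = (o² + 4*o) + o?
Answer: 14877/4 ≈ 3719.3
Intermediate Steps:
t(o) = -9 + o² + 5*o (t(o) = -9 + ((o² + 4*o) + o) = -9 + (o² + 5*o) = -9 + o² + 5*o)
S(O) = O/4
h = 3 (h = 5 - 2 = 3)
P(J, L) = 1
S(t(6))*(P(6, h) + 260) = ((-9 + 6² + 5*6)/4)*(1 + 260) = ((-9 + 36 + 30)/4)*261 = ((¼)*57)*261 = (57/4)*261 = 14877/4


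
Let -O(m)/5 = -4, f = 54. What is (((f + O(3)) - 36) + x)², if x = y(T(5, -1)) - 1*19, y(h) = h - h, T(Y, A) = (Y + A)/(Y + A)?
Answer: 361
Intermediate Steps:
O(m) = 20 (O(m) = -5*(-4) = 20)
T(Y, A) = 1 (T(Y, A) = (A + Y)/(A + Y) = 1)
y(h) = 0
x = -19 (x = 0 - 1*19 = 0 - 19 = -19)
(((f + O(3)) - 36) + x)² = (((54 + 20) - 36) - 19)² = ((74 - 36) - 19)² = (38 - 19)² = 19² = 361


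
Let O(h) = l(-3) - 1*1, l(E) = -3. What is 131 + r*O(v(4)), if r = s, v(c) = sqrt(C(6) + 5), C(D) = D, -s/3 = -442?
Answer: -5173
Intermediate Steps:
s = 1326 (s = -3*(-442) = 1326)
v(c) = sqrt(11) (v(c) = sqrt(6 + 5) = sqrt(11))
O(h) = -4 (O(h) = -3 - 1*1 = -3 - 1 = -4)
r = 1326
131 + r*O(v(4)) = 131 + 1326*(-4) = 131 - 5304 = -5173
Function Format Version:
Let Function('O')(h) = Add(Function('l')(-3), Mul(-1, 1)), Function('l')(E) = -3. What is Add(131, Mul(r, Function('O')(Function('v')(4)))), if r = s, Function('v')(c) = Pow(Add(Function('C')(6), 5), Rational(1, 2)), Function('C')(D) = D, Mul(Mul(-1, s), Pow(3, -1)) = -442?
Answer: -5173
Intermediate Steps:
s = 1326 (s = Mul(-3, -442) = 1326)
Function('v')(c) = Pow(11, Rational(1, 2)) (Function('v')(c) = Pow(Add(6, 5), Rational(1, 2)) = Pow(11, Rational(1, 2)))
Function('O')(h) = -4 (Function('O')(h) = Add(-3, Mul(-1, 1)) = Add(-3, -1) = -4)
r = 1326
Add(131, Mul(r, Function('O')(Function('v')(4)))) = Add(131, Mul(1326, -4)) = Add(131, -5304) = -5173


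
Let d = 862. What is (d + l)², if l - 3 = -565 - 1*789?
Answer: 239121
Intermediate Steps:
l = -1351 (l = 3 + (-565 - 1*789) = 3 + (-565 - 789) = 3 - 1354 = -1351)
(d + l)² = (862 - 1351)² = (-489)² = 239121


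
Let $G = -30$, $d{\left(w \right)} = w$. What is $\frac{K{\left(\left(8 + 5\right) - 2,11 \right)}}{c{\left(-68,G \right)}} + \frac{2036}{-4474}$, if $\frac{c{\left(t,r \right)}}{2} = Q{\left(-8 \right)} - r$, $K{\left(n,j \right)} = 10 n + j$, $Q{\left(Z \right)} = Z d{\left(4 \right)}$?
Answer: $- \frac{274749}{8948} \approx -30.705$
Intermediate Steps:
$Q{\left(Z \right)} = 4 Z$ ($Q{\left(Z \right)} = Z 4 = 4 Z$)
$K{\left(n,j \right)} = j + 10 n$
$c{\left(t,r \right)} = -64 - 2 r$ ($c{\left(t,r \right)} = 2 \left(4 \left(-8\right) - r\right) = 2 \left(-32 - r\right) = -64 - 2 r$)
$\frac{K{\left(\left(8 + 5\right) - 2,11 \right)}}{c{\left(-68,G \right)}} + \frac{2036}{-4474} = \frac{11 + 10 \left(\left(8 + 5\right) - 2\right)}{-64 - -60} + \frac{2036}{-4474} = \frac{11 + 10 \left(13 - 2\right)}{-64 + 60} + 2036 \left(- \frac{1}{4474}\right) = \frac{11 + 10 \cdot 11}{-4} - \frac{1018}{2237} = \left(11 + 110\right) \left(- \frac{1}{4}\right) - \frac{1018}{2237} = 121 \left(- \frac{1}{4}\right) - \frac{1018}{2237} = - \frac{121}{4} - \frac{1018}{2237} = - \frac{274749}{8948}$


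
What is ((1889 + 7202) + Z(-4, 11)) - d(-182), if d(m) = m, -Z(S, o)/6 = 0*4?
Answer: 9273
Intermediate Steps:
Z(S, o) = 0 (Z(S, o) = -0*4 = -6*0 = 0)
((1889 + 7202) + Z(-4, 11)) - d(-182) = ((1889 + 7202) + 0) - 1*(-182) = (9091 + 0) + 182 = 9091 + 182 = 9273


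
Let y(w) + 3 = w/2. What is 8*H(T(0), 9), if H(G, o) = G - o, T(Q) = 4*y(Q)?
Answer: -168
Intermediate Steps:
y(w) = -3 + w/2
T(Q) = -12 + 2*Q (T(Q) = 4*(-3 + Q/2) = -12 + 2*Q)
8*H(T(0), 9) = 8*((-12 + 2*0) - 1*9) = 8*((-12 + 0) - 9) = 8*(-12 - 9) = 8*(-21) = -168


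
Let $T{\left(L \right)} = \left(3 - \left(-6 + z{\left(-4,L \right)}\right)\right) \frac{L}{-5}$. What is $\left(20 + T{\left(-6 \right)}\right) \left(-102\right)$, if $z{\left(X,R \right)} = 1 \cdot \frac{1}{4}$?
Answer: $-3111$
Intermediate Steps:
$z{\left(X,R \right)} = \frac{1}{4}$ ($z{\left(X,R \right)} = 1 \cdot \frac{1}{4} = \frac{1}{4}$)
$T{\left(L \right)} = - \frac{7 L}{4}$ ($T{\left(L \right)} = \left(3 + \left(6 - \frac{1}{4}\right)\right) \frac{L}{-5} = \left(3 + \left(6 - \frac{1}{4}\right)\right) L \left(- \frac{1}{5}\right) = \left(3 + \frac{23}{4}\right) \left(- \frac{L}{5}\right) = \frac{35 \left(- \frac{L}{5}\right)}{4} = - \frac{7 L}{4}$)
$\left(20 + T{\left(-6 \right)}\right) \left(-102\right) = \left(20 - - \frac{21}{2}\right) \left(-102\right) = \left(20 + \frac{21}{2}\right) \left(-102\right) = \frac{61}{2} \left(-102\right) = -3111$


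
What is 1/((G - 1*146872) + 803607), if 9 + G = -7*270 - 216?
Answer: 1/654620 ≈ 1.5276e-6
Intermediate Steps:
G = -2115 (G = -9 + (-7*270 - 216) = -9 + (-1890 - 216) = -9 - 2106 = -2115)
1/((G - 1*146872) + 803607) = 1/((-2115 - 1*146872) + 803607) = 1/((-2115 - 146872) + 803607) = 1/(-148987 + 803607) = 1/654620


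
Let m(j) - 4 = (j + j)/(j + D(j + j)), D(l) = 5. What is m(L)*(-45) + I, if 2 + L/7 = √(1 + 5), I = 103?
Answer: -10507/71 + 1050*√6/71 ≈ -111.76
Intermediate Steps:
L = -14 + 7*√6 (L = -14 + 7*√(1 + 5) = -14 + 7*√6 ≈ 3.1464)
m(j) = 4 + 2*j/(5 + j) (m(j) = 4 + (j + j)/(j + 5) = 4 + (2*j)/(5 + j) = 4 + 2*j/(5 + j))
m(L)*(-45) + I = (2*(10 + 3*(-14 + 7*√6))/(5 + (-14 + 7*√6)))*(-45) + 103 = (2*(10 + (-42 + 21*√6))/(-9 + 7*√6))*(-45) + 103 = (2*(-32 + 21*√6)/(-9 + 7*√6))*(-45) + 103 = -90*(-32 + 21*√6)/(-9 + 7*√6) + 103 = 103 - 90*(-32 + 21*√6)/(-9 + 7*√6)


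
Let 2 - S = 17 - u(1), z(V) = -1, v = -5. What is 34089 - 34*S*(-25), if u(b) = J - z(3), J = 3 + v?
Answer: 20489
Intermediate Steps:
J = -2 (J = 3 - 5 = -2)
u(b) = -1 (u(b) = -2 - 1*(-1) = -2 + 1 = -1)
S = -16 (S = 2 - (17 - 1*(-1)) = 2 - (17 + 1) = 2 - 1*18 = 2 - 18 = -16)
34089 - 34*S*(-25) = 34089 - 34*(-16)*(-25) = 34089 - (-544)*(-25) = 34089 - 1*13600 = 34089 - 13600 = 20489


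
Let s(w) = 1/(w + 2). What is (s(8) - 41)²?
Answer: 167281/100 ≈ 1672.8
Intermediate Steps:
s(w) = 1/(2 + w)
(s(8) - 41)² = (1/(2 + 8) - 41)² = (1/10 - 41)² = (⅒ - 41)² = (-409/10)² = 167281/100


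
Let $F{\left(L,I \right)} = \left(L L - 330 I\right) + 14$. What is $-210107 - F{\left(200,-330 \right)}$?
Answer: $-359021$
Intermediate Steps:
$F{\left(L,I \right)} = 14 + L^{2} - 330 I$ ($F{\left(L,I \right)} = \left(L^{2} - 330 I\right) + 14 = 14 + L^{2} - 330 I$)
$-210107 - F{\left(200,-330 \right)} = -210107 - \left(14 + 200^{2} - -108900\right) = -210107 - \left(14 + 40000 + 108900\right) = -210107 - 148914 = -359021$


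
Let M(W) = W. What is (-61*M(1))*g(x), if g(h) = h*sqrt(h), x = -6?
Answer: 366*I*sqrt(6) ≈ 896.51*I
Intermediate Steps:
g(h) = h**(3/2)
(-61*M(1))*g(x) = (-61*1)*(-6)**(3/2) = -(-366)*I*sqrt(6) = 366*I*sqrt(6)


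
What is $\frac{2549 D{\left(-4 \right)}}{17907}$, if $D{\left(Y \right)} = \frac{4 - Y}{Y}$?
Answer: $- \frac{5098}{17907} \approx -0.28469$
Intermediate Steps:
$D{\left(Y \right)} = \frac{4 - Y}{Y}$
$\frac{2549 D{\left(-4 \right)}}{17907} = \frac{2549 \frac{4 - -4}{-4}}{17907} = 2549 \left(- \frac{4 + 4}{4}\right) \frac{1}{17907} = 2549 \left(\left(- \frac{1}{4}\right) 8\right) \frac{1}{17907} = 2549 \left(-2\right) \frac{1}{17907} = \left(-5098\right) \frac{1}{17907} = - \frac{5098}{17907}$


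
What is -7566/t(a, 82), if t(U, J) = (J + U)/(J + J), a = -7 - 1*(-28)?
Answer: -1240824/103 ≈ -12047.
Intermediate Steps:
a = 21 (a = -7 + 28 = 21)
t(U, J) = (J + U)/(2*J) (t(U, J) = (J + U)/((2*J)) = (J + U)*(1/(2*J)) = (J + U)/(2*J))
-7566/t(a, 82) = -7566*164/(82 + 21) = -7566/((½)*(1/82)*103) = -7566/103/164 = -7566*164/103 = -1240824/103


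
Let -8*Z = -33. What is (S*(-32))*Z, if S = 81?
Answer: -10692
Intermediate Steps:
Z = 33/8 (Z = -1/8*(-33) = 33/8 ≈ 4.1250)
(S*(-32))*Z = (81*(-32))*(33/8) = -2592*33/8 = -10692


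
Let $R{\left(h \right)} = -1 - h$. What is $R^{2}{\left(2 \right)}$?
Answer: $9$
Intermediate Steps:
$R^{2}{\left(2 \right)} = \left(-1 - 2\right)^{2} = \left(-3\right)^{2} = 9$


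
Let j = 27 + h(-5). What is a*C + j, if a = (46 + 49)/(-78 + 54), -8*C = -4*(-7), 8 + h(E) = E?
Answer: 1337/48 ≈ 27.854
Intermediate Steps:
h(E) = -8 + E
j = 14 (j = 27 + (-8 - 5) = 27 - 13 = 14)
C = -7/2 (C = -(-1)*(-7)/2 = -⅛*28 = -7/2 ≈ -3.5000)
a = -95/24 (a = 95/(-24) = 95*(-1/24) = -95/24 ≈ -3.9583)
a*C + j = -95/24*(-7/2) + 14 = 665/48 + 14 = 1337/48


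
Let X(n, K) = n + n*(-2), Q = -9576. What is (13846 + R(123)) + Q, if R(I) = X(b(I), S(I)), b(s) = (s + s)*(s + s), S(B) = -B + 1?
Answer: -56246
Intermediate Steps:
S(B) = 1 - B
b(s) = 4*s² (b(s) = (2*s)*(2*s) = 4*s²)
X(n, K) = -n (X(n, K) = n - 2*n = -n)
R(I) = -4*I²
(13846 + R(123)) + Q = (13846 - 4*123²) - 9576 = (13846 - 4*15129) - 9576 = (13846 - 60516) - 9576 = -46670 - 9576 = -56246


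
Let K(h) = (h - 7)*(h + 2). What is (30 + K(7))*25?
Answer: 750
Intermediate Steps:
K(h) = (-7 + h)*(2 + h)
(30 + K(7))*25 = (30 + (-14 + 7² - 5*7))*25 = (30 + (-14 + 49 - 35))*25 = (30 + 0)*25 = 30*25 = 750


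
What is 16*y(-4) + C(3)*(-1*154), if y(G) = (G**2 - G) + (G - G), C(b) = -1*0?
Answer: 320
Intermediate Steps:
C(b) = 0
y(G) = G**2 - G (y(G) = (G**2 - G) + 0 = G**2 - G)
16*y(-4) + C(3)*(-1*154) = 16*(-4*(-1 - 4)) + 0*(-1*154) = 16*(-4*(-5)) + 0*(-154) = 16*20 + 0 = 320 + 0 = 320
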